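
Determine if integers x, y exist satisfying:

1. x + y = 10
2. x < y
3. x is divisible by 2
Yes

Take x = 0, y = 10. Substituting into each constraint:
  (1) 0 + 10 = 10 ✓
  (2) 0 < 10 ✓
  (3) 0 = 2 × 0, remainder 0 ✓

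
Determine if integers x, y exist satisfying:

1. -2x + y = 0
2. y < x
Yes

Take x = -1, y = -2. Substituting into each constraint:
  (1) -2(-1) + (-2) = 0 ✓
  (2) -2 < -1 ✓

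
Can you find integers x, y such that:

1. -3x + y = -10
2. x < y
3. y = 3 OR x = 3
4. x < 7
No

A contradictory subset is {-3x + y = -10, x < y, y = 3 OR x = 3}. No integer assignment can satisfy these jointly:

  - -3x + y = -10: is a linear equation tying the variables together
  - x < y: bounds one variable relative to another variable
  - y = 3 OR x = 3: forces a choice: either y = 3 or x = 3

Split on the disjunction (y = 3 OR x = 3):
  • If y = 3: with y = 3, every remaining term of the linear equation is divisible by 3, so the left side is ≡ 0 (mod 3); but the right side -13 ≡ 2 (mod 3). No integers can satisfy it.
  • If x = 3: the equation forces y = -1, giving (x, y) = (3, -1), which violates y > x.
Both branches are infeasible, so the system has no integer solution.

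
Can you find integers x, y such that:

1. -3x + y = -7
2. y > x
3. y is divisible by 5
Yes

Take x = 4, y = 5. Substituting into each constraint:
  (1) -3(4) + 5 = -7 ✓
  (2) 5 > 4 ✓
  (3) 5 = 5 × 1, remainder 0 ✓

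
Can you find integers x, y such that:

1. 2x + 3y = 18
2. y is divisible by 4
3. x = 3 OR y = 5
Yes

Take x = 3, y = 4. Substituting into each constraint:
  (1) 2(3) + 3(4) = 18 ✓
  (2) 4 = 4 × 1, remainder 0 ✓
  (3) x = 3, target 3 ✓ (first branch holds)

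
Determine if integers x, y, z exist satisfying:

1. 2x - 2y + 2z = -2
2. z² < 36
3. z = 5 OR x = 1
Yes

Take x = -6, y = 0, z = 5. Substituting into each constraint:
  (1) 2(-6) - 2(0) + 2(5) = -2 ✓
  (2) z² = (5)² = 25, and 25 < 36 ✓
  (3) z = 5, target 5 ✓ (first branch holds)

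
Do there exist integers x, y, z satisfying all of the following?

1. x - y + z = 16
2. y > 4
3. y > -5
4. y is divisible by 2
Yes

Take x = 22, y = 6, z = 0. Substituting into each constraint:
  (1) 22 + (-6) + 0 = 16 ✓
  (2) 6 > 4 ✓
  (3) 6 > -5 ✓
  (4) 6 = 2 × 3, remainder 0 ✓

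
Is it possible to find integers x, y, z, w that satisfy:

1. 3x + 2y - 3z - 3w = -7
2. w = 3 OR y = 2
Yes

Take x = 0, y = 4, z = 2, w = 3. Substituting into each constraint:
  (1) 3(0) + 2(4) - 3(2) - 3(3) = -7 ✓
  (2) w = 3, target 3 ✓ (first branch holds)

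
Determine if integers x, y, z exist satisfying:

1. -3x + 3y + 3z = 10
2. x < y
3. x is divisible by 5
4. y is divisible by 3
No

Even the single constraint (-3x + 3y + 3z = 10) is infeasible over the integers.

  - -3x + 3y + 3z = 10: every term on the left is divisible by 3, so the LHS ≡ 0 (mod 3), but the RHS 10 is not — no integer solution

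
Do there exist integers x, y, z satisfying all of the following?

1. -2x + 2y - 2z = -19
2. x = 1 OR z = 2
No

Even the single constraint (-2x + 2y - 2z = -19) is infeasible over the integers.

  - -2x + 2y - 2z = -19: every term on the left is divisible by 2, so the LHS ≡ 0 (mod 2), but the RHS -19 is not — no integer solution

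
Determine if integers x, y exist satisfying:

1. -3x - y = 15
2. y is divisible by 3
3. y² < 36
Yes

Take x = -5, y = 0. Substituting into each constraint:
  (1) -3(-5) + 0 = 15 ✓
  (2) 0 = 3 × 0, remainder 0 ✓
  (3) y² = (0)² = 0, and 0 < 36 ✓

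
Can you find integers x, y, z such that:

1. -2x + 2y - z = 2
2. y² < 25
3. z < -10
Yes

Take x = 5, y = 0, z = -12. Substituting into each constraint:
  (1) -2(5) + 2(0) + 12 = 2 ✓
  (2) y² = (0)² = 0, and 0 < 25 ✓
  (3) -12 < -10 ✓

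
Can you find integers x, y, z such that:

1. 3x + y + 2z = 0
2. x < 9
Yes

Take x = 0, y = 0, z = 0. Substituting into each constraint:
  (1) 3(0) + 0 + 2(0) = 0 ✓
  (2) 0 < 9 ✓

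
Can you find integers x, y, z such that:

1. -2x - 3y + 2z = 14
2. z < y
Yes

Take x = -8, y = 0, z = -1. Substituting into each constraint:
  (1) -2(-8) - 3(0) + 2(-1) = 14 ✓
  (2) -1 < 0 ✓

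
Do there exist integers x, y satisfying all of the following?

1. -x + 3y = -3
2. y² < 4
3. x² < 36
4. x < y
No

A contradictory subset is {-x + 3y = -3, y² < 4, x < y}. No integer assignment can satisfy these jointly:

  - -x + 3y = -3: is a linear equation tying the variables together
  - y² < 4: restricts y to |y| ≤ 1
  - x < y: bounds one variable relative to another variable

The bounds confine y to {-1, 0, 1}. For each value, substitute into the equation:
  • y = -1: the equation forces x = 0, but y > x fails since -1 ≤ 0.
  • y = 0: the equation forces x = 3, but y > x fails since 0 ≤ 3.
  • y = 1: the equation forces x = 6, but y > x fails since 1 ≤ 6.
Every case fails, so no integer solution exists.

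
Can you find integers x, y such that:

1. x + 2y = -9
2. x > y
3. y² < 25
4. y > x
No

A contradictory subset is {x > y, y > x}. No integer assignment can satisfy these jointly:

  - x > y: bounds one variable relative to another variable
  - y > x: bounds one variable relative to another variable

Direct contradiction: x > y and y > x cannot both hold.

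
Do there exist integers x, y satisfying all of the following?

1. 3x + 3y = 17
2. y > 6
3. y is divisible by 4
No

Even the single constraint (3x + 3y = 17) is infeasible over the integers.

  - 3x + 3y = 17: every term on the left is divisible by 3, so the LHS ≡ 0 (mod 3), but the RHS 17 is not — no integer solution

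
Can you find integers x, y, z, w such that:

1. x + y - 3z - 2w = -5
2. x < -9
Yes

Take x = -10, y = 0, z = 1, w = -4. Substituting into each constraint:
  (1) (-10) + 0 - 3(1) - 2(-4) = -5 ✓
  (2) -10 < -9 ✓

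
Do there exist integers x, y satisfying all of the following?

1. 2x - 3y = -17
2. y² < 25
Yes

Take x = -7, y = 1. Substituting into each constraint:
  (1) 2(-7) - 3(1) = -17 ✓
  (2) y² = (1)² = 1, and 1 < 25 ✓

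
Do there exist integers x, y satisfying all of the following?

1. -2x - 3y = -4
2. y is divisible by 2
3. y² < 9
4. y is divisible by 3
Yes

Take x = 2, y = 0. Substituting into each constraint:
  (1) -2(2) - 3(0) = -4 ✓
  (2) 0 = 2 × 0, remainder 0 ✓
  (3) y² = (0)² = 0, and 0 < 9 ✓
  (4) 0 = 3 × 0, remainder 0 ✓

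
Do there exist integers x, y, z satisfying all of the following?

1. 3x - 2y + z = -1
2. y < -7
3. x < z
Yes

Take x = -6, y = -8, z = 1. Substituting into each constraint:
  (1) 3(-6) - 2(-8) + 1 = -1 ✓
  (2) -8 < -7 ✓
  (3) -6 < 1 ✓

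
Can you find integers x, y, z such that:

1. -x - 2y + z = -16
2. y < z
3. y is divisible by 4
Yes

Take x = 17, y = 0, z = 1. Substituting into each constraint:
  (1) (-17) - 2(0) + 1 = -16 ✓
  (2) 0 < 1 ✓
  (3) 0 = 4 × 0, remainder 0 ✓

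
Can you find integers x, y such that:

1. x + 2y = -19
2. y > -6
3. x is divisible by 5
Yes

Take x = -15, y = -2. Substituting into each constraint:
  (1) (-15) + 2(-2) = -19 ✓
  (2) -2 > -6 ✓
  (3) -15 = 5 × -3, remainder 0 ✓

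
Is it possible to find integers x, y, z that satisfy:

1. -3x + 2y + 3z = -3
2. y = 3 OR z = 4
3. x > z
Yes

Take x = 0, y = 3, z = -3. Substituting into each constraint:
  (1) -3(0) + 2(3) + 3(-3) = -3 ✓
  (2) y = 3, target 3 ✓ (first branch holds)
  (3) 0 > -3 ✓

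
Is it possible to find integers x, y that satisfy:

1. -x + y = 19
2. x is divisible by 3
Yes

Take x = 0, y = 19. Substituting into each constraint:
  (1) 0 + 19 = 19 ✓
  (2) 0 = 3 × 0, remainder 0 ✓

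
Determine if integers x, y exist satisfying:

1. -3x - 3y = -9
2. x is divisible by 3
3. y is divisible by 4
Yes

Take x = 3, y = 0. Substituting into each constraint:
  (1) -3(3) - 3(0) = -9 ✓
  (2) 3 = 3 × 1, remainder 0 ✓
  (3) 0 = 4 × 0, remainder 0 ✓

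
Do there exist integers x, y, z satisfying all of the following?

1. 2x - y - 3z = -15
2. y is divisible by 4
Yes

Take x = 0, y = 0, z = 5. Substituting into each constraint:
  (1) 2(0) + 0 - 3(5) = -15 ✓
  (2) 0 = 4 × 0, remainder 0 ✓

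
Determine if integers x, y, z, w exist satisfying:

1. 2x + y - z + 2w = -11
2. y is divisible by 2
Yes

Take x = 0, y = 0, z = 11, w = 0. Substituting into each constraint:
  (1) 2(0) + 0 + (-11) + 2(0) = -11 ✓
  (2) 0 = 2 × 0, remainder 0 ✓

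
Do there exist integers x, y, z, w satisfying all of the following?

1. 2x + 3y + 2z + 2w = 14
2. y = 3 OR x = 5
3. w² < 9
Yes

Take x = 5, y = 4, z = -4, w = 0. Substituting into each constraint:
  (1) 2(5) + 3(4) + 2(-4) + 2(0) = 14 ✓
  (2) x = 5, target 5 ✓ (second branch holds)
  (3) w² = (0)² = 0, and 0 < 9 ✓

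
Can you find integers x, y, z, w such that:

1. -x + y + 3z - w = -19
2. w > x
Yes

Take x = 0, y = 0, z = -6, w = 1. Substituting into each constraint:
  (1) 0 + 0 + 3(-6) + (-1) = -19 ✓
  (2) 1 > 0 ✓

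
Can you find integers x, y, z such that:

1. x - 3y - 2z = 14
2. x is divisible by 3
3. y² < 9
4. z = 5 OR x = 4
Yes

Take x = 21, y = -1, z = 5. Substituting into each constraint:
  (1) 21 - 3(-1) - 2(5) = 14 ✓
  (2) 21 = 3 × 7, remainder 0 ✓
  (3) y² = (-1)² = 1, and 1 < 9 ✓
  (4) z = 5, target 5 ✓ (first branch holds)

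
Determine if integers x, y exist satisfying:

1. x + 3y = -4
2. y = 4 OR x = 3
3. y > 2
Yes

Take x = -16, y = 4. Substituting into each constraint:
  (1) (-16) + 3(4) = -4 ✓
  (2) y = 4, target 4 ✓ (first branch holds)
  (3) 4 > 2 ✓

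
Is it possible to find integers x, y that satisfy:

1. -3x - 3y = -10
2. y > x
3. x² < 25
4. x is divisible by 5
No

Even the single constraint (-3x - 3y = -10) is infeasible over the integers.

  - -3x - 3y = -10: every term on the left is divisible by 3, so the LHS ≡ 0 (mod 3), but the RHS -10 is not — no integer solution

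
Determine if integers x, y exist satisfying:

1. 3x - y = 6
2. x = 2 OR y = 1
Yes

Take x = 2, y = 0. Substituting into each constraint:
  (1) 3(2) + 0 = 6 ✓
  (2) x = 2, target 2 ✓ (first branch holds)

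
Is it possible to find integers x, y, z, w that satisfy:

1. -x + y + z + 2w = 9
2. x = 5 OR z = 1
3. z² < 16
Yes

Take x = 5, y = 14, z = 0, w = 0. Substituting into each constraint:
  (1) (-5) + 14 + 0 + 2(0) = 9 ✓
  (2) x = 5, target 5 ✓ (first branch holds)
  (3) z² = (0)² = 0, and 0 < 16 ✓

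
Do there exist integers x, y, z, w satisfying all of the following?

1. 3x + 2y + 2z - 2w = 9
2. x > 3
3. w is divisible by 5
Yes

Take x = 5, y = 0, z = -3, w = 0. Substituting into each constraint:
  (1) 3(5) + 2(0) + 2(-3) - 2(0) = 9 ✓
  (2) 5 > 3 ✓
  (3) 0 = 5 × 0, remainder 0 ✓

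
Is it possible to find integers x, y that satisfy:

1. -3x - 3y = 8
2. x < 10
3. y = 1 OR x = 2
No

Even the single constraint (-3x - 3y = 8) is infeasible over the integers.

  - -3x - 3y = 8: every term on the left is divisible by 3, so the LHS ≡ 0 (mod 3), but the RHS 8 is not — no integer solution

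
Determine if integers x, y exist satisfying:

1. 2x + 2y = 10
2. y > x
Yes

Take x = 2, y = 3. Substituting into each constraint:
  (1) 2(2) + 2(3) = 10 ✓
  (2) 3 > 2 ✓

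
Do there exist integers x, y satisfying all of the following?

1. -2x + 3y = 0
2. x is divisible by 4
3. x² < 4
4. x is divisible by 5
Yes

Take x = 0, y = 0. Substituting into each constraint:
  (1) -2(0) + 3(0) = 0 ✓
  (2) 0 = 4 × 0, remainder 0 ✓
  (3) x² = (0)² = 0, and 0 < 4 ✓
  (4) 0 = 5 × 0, remainder 0 ✓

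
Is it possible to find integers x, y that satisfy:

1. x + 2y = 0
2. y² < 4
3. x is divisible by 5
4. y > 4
No

A contradictory subset is {y² < 4, y > 4}. No integer assignment can satisfy these jointly:

  - y² < 4: restricts y to |y| ≤ 1
  - y > 4: bounds one variable relative to a constant

Direct contradiction: the bounds on y require y ≥ 5 and y ≤ 1 simultaneously, which is empty.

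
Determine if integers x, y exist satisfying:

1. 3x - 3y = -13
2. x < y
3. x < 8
No

Even the single constraint (3x - 3y = -13) is infeasible over the integers.

  - 3x - 3y = -13: every term on the left is divisible by 3, so the LHS ≡ 0 (mod 3), but the RHS -13 is not — no integer solution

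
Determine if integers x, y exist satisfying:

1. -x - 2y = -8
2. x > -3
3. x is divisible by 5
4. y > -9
Yes

Take x = 0, y = 4. Substituting into each constraint:
  (1) 0 - 2(4) = -8 ✓
  (2) 0 > -3 ✓
  (3) 0 = 5 × 0, remainder 0 ✓
  (4) 4 > -9 ✓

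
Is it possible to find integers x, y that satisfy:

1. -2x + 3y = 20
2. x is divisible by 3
No

The full constraint system is jointly infeasible over the integers. Each constraint and what it forces:

  - -2x + 3y = 20: is a linear equation tying the variables together
  - x is divisible by 3: restricts x to multiples of 3

Modular obstruction: writing x = 3x', every remaining term of the linear equation is divisible by 3, so the left side is ≡ 0 (mod 3); but the right side 20 ≡ 2 (mod 3). No integers can satisfy it.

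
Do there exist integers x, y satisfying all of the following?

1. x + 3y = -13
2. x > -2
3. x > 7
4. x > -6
Yes

Take x = 8, y = -7. Substituting into each constraint:
  (1) 8 + 3(-7) = -13 ✓
  (2) 8 > -2 ✓
  (3) 8 > 7 ✓
  (4) 8 > -6 ✓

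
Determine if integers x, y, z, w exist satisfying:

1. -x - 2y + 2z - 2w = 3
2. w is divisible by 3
Yes

Take x = 1, y = -2, z = 0, w = 0. Substituting into each constraint:
  (1) (-1) - 2(-2) + 2(0) - 2(0) = 3 ✓
  (2) 0 = 3 × 0, remainder 0 ✓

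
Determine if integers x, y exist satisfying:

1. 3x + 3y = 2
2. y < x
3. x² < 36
No

Even the single constraint (3x + 3y = 2) is infeasible over the integers.

  - 3x + 3y = 2: every term on the left is divisible by 3, so the LHS ≡ 0 (mod 3), but the RHS 2 is not — no integer solution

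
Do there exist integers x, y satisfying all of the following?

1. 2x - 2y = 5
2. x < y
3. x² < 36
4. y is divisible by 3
No

Even the single constraint (2x - 2y = 5) is infeasible over the integers.

  - 2x - 2y = 5: every term on the left is divisible by 2, so the LHS ≡ 0 (mod 2), but the RHS 5 is not — no integer solution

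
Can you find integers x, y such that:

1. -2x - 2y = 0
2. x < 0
Yes

Take x = -1, y = 1. Substituting into each constraint:
  (1) -2(-1) - 2(1) = 0 ✓
  (2) -1 < 0 ✓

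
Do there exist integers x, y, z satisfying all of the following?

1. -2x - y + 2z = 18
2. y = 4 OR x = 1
Yes

Take x = 1, y = 0, z = 10. Substituting into each constraint:
  (1) -2(1) + 0 + 2(10) = 18 ✓
  (2) x = 1, target 1 ✓ (second branch holds)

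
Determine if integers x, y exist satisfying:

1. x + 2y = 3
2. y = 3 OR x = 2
Yes

Take x = -3, y = 3. Substituting into each constraint:
  (1) (-3) + 2(3) = 3 ✓
  (2) y = 3, target 3 ✓ (first branch holds)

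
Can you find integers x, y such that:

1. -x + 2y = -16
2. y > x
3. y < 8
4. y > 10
No

A contradictory subset is {y < 8, y > 10}. No integer assignment can satisfy these jointly:

  - y < 8: bounds one variable relative to a constant
  - y > 10: bounds one variable relative to a constant

Direct contradiction: the bounds on y require y ≥ 11 and y ≤ 7 simultaneously, which is empty.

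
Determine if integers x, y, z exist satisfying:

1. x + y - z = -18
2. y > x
Yes

Take x = 0, y = 1, z = 19. Substituting into each constraint:
  (1) 0 + 1 + (-19) = -18 ✓
  (2) 1 > 0 ✓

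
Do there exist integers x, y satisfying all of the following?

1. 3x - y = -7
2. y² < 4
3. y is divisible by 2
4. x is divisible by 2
No

A contradictory subset is {3x - y = -7, y is divisible by 2, x is divisible by 2}. No integer assignment can satisfy these jointly:

  - 3x - y = -7: is a linear equation tying the variables together
  - y is divisible by 2: restricts y to multiples of 2
  - x is divisible by 2: restricts x to multiples of 2

Modular obstruction: writing x = 2x' and writing y = 2y', every remaining term of the linear equation is divisible by 2, so the left side is ≡ 0 (mod 2); but the right side -7 ≡ 1 (mod 2). No integers can satisfy it.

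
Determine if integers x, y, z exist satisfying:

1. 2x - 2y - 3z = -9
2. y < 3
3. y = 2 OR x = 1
Yes

Take x = -1, y = 2, z = 1. Substituting into each constraint:
  (1) 2(-1) - 2(2) - 3(1) = -9 ✓
  (2) 2 < 3 ✓
  (3) y = 2, target 2 ✓ (first branch holds)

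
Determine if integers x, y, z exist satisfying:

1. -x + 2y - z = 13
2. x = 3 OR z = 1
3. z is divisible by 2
Yes

Take x = 3, y = 8, z = 0. Substituting into each constraint:
  (1) (-3) + 2(8) + 0 = 13 ✓
  (2) x = 3, target 3 ✓ (first branch holds)
  (3) 0 = 2 × 0, remainder 0 ✓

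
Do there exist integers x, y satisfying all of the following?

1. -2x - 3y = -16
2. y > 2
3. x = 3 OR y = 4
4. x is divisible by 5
No

A contradictory subset is {-2x - 3y = -16, x = 3 OR y = 4, x is divisible by 5}. No integer assignment can satisfy these jointly:

  - -2x - 3y = -16: is a linear equation tying the variables together
  - x = 3 OR y = 4: forces a choice: either x = 3 or y = 4
  - x is divisible by 5: restricts x to multiples of 5

Split on the disjunction (x = 3 OR y = 4):
  • If x = 3: this contradicts the divisibility constraint — 3 is not a multiple of 5.
  • If y = 4: with y = 4, writing x = 5x', every remaining term of the linear equation is divisible by 10, so the left side is ≡ 0 (mod 10); but the right side -4 ≡ 6 (mod 10). No integers can satisfy it.
Both branches are infeasible, so the system has no integer solution.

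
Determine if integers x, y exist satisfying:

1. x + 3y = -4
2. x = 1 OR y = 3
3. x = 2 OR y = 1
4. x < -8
No

A contradictory subset is {x + 3y = -4, x = 2 OR y = 1, x < -8}. No integer assignment can satisfy these jointly:

  - x + 3y = -4: is a linear equation tying the variables together
  - x = 2 OR y = 1: forces a choice: either x = 2 or y = 1
  - x < -8: bounds one variable relative to a constant

Split on the disjunction (x = 2 OR y = 1):
  • If x = 2: this contradicts the bound x ≤ -9.
  • If y = 1: the equation forces x = -7, which contradicts the bound x ≤ -9.
Both branches are infeasible, so the system has no integer solution.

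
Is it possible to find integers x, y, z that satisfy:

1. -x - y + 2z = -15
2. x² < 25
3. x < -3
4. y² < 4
Yes

Take x = -4, y = -1, z = -10. Substituting into each constraint:
  (1) 4 + 1 + 2(-10) = -15 ✓
  (2) x² = (-4)² = 16, and 16 < 25 ✓
  (3) -4 < -3 ✓
  (4) y² = (-1)² = 1, and 1 < 4 ✓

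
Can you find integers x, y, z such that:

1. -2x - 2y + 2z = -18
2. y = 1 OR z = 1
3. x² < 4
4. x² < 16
Yes

Take x = -1, y = 1, z = -9. Substituting into each constraint:
  (1) -2(-1) - 2(1) + 2(-9) = -18 ✓
  (2) y = 1, target 1 ✓ (first branch holds)
  (3) x² = (-1)² = 1, and 1 < 4 ✓
  (4) x² = (-1)² = 1, and 1 < 16 ✓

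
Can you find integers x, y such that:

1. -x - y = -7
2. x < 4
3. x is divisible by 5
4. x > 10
No

A contradictory subset is {x < 4, x > 10}. No integer assignment can satisfy these jointly:

  - x < 4: bounds one variable relative to a constant
  - x > 10: bounds one variable relative to a constant

Direct contradiction: the bounds on x require x ≥ 11 and x ≤ 3 simultaneously, which is empty.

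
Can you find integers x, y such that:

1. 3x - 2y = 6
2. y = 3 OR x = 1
Yes

Take x = 4, y = 3. Substituting into each constraint:
  (1) 3(4) - 2(3) = 6 ✓
  (2) y = 3, target 3 ✓ (first branch holds)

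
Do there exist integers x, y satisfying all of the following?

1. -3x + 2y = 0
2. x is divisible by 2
Yes

Take x = 0, y = 0. Substituting into each constraint:
  (1) -3(0) + 2(0) = 0 ✓
  (2) 0 = 2 × 0, remainder 0 ✓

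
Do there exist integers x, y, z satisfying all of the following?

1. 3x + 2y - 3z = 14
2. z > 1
Yes

Take x = 6, y = 1, z = 2. Substituting into each constraint:
  (1) 3(6) + 2(1) - 3(2) = 14 ✓
  (2) 2 > 1 ✓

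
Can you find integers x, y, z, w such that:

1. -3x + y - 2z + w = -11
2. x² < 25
Yes

Take x = 0, y = -11, z = 0, w = 0. Substituting into each constraint:
  (1) -3(0) + (-11) - 2(0) + 0 = -11 ✓
  (2) x² = (0)² = 0, and 0 < 25 ✓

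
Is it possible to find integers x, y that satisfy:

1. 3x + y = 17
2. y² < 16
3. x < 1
No

The full constraint system is jointly infeasible over the integers. Each constraint and what it forces:

  - 3x + y = 17: is a linear equation tying the variables together
  - y² < 16: restricts y to |y| ≤ 3
  - x < 1: bounds one variable relative to a constant

Range argument: with x ∈ [−∞, 0], y ∈ [-3, 3], the left side of the equation is at most 3, but the right side is 17 > 3. No integer solution exists.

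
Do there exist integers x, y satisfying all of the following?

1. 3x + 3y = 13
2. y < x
No

Even the single constraint (3x + 3y = 13) is infeasible over the integers.

  - 3x + 3y = 13: every term on the left is divisible by 3, so the LHS ≡ 0 (mod 3), but the RHS 13 is not — no integer solution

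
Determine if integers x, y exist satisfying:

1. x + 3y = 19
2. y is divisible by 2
Yes

Take x = 19, y = 0. Substituting into each constraint:
  (1) 19 + 3(0) = 19 ✓
  (2) 0 = 2 × 0, remainder 0 ✓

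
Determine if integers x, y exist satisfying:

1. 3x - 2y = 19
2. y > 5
Yes

Take x = 11, y = 7. Substituting into each constraint:
  (1) 3(11) - 2(7) = 19 ✓
  (2) 7 > 5 ✓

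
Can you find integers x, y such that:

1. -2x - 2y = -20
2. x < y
Yes

Take x = 4, y = 6. Substituting into each constraint:
  (1) -2(4) - 2(6) = -20 ✓
  (2) 4 < 6 ✓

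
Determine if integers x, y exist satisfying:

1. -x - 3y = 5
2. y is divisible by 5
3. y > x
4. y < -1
No

A contradictory subset is {-x - 3y = 5, y > x, y < -1}. No integer assignment can satisfy these jointly:

  - -x - 3y = 5: is a linear equation tying the variables together
  - y > x: bounds one variable relative to another variable
  - y < -1: bounds one variable relative to a constant

Propagating the comparison: x < y and y ≤ -2 give x ≤ -3. Range argument: with x ∈ [−∞, -3], y ∈ [−∞, -2], the left side of the equation is at least 9, but the right side is 5 < 9. No integer solution exists.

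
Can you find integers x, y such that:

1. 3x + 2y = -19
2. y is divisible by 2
Yes

Take x = -5, y = -2. Substituting into each constraint:
  (1) 3(-5) + 2(-2) = -19 ✓
  (2) -2 = 2 × -1, remainder 0 ✓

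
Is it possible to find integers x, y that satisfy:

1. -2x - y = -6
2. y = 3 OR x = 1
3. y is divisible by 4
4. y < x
No

A contradictory subset is {-2x - y = -6, y = 3 OR x = 1, y < x}. No integer assignment can satisfy these jointly:

  - -2x - y = -6: is a linear equation tying the variables together
  - y = 3 OR x = 1: forces a choice: either y = 3 or x = 1
  - y < x: bounds one variable relative to another variable

Split on the disjunction (y = 3 OR x = 1):
  • If y = 3: with y = 3, every remaining term of the linear equation is divisible by 2, so the left side is ≡ 0 (mod 2); but the right side -3 ≡ 1 (mod 2). No integers can satisfy it.
  • If x = 1: the equation forces y = 4, giving (x, y) = (1, 4), which violates x > y.
Both branches are infeasible, so the system has no integer solution.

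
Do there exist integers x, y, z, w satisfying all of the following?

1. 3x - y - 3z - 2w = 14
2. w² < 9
Yes

Take x = 5, y = 1, z = 0, w = 0. Substituting into each constraint:
  (1) 3(5) + (-1) - 3(0) - 2(0) = 14 ✓
  (2) w² = (0)² = 0, and 0 < 9 ✓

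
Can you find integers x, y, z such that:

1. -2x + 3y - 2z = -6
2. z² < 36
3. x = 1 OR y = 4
Yes

Take x = 9, y = 4, z = 0. Substituting into each constraint:
  (1) -2(9) + 3(4) - 2(0) = -6 ✓
  (2) z² = (0)² = 0, and 0 < 36 ✓
  (3) y = 4, target 4 ✓ (second branch holds)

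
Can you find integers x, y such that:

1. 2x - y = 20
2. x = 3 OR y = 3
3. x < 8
Yes

Take x = 3, y = -14. Substituting into each constraint:
  (1) 2(3) + 14 = 20 ✓
  (2) x = 3, target 3 ✓ (first branch holds)
  (3) 3 < 8 ✓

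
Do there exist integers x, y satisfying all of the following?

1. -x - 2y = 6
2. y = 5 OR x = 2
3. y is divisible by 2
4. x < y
No

The full constraint system is jointly infeasible over the integers. Each constraint and what it forces:

  - -x - 2y = 6: is a linear equation tying the variables together
  - y = 5 OR x = 2: forces a choice: either y = 5 or x = 2
  - y is divisible by 2: restricts y to multiples of 2
  - x < y: bounds one variable relative to another variable

Split on the disjunction (y = 5 OR x = 2):
  • If y = 5: this contradicts the divisibility constraint — 5 is not a multiple of 2.
  • If x = 2: the equation forces y = -4, giving (x, y) = (2, -4), which violates y > x.
Both branches are infeasible, so the system has no integer solution.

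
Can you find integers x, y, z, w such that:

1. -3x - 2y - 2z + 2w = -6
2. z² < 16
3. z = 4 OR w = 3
Yes

Take x = 0, y = 6, z = 0, w = 3. Substituting into each constraint:
  (1) -3(0) - 2(6) - 2(0) + 2(3) = -6 ✓
  (2) z² = (0)² = 0, and 0 < 16 ✓
  (3) w = 3, target 3 ✓ (second branch holds)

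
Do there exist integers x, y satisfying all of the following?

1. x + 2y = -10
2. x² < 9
Yes

Take x = 0, y = -5. Substituting into each constraint:
  (1) 0 + 2(-5) = -10 ✓
  (2) x² = (0)² = 0, and 0 < 9 ✓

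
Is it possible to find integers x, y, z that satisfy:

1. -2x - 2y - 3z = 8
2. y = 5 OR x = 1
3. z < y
Yes

Take x = 1, y = 1, z = -4. Substituting into each constraint:
  (1) -2(1) - 2(1) - 3(-4) = 8 ✓
  (2) x = 1, target 1 ✓ (second branch holds)
  (3) -4 < 1 ✓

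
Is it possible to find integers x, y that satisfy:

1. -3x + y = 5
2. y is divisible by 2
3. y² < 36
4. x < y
Yes

Take x = -1, y = 2. Substituting into each constraint:
  (1) -3(-1) + 2 = 5 ✓
  (2) 2 = 2 × 1, remainder 0 ✓
  (3) y² = (2)² = 4, and 4 < 36 ✓
  (4) -1 < 2 ✓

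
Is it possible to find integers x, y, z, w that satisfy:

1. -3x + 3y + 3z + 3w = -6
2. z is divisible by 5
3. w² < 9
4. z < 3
Yes

Take x = 0, y = 0, z = 0, w = -2. Substituting into each constraint:
  (1) -3(0) + 3(0) + 3(0) + 3(-2) = -6 ✓
  (2) 0 = 5 × 0, remainder 0 ✓
  (3) w² = (-2)² = 4, and 4 < 9 ✓
  (4) 0 < 3 ✓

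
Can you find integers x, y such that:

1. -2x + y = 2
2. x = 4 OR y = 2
Yes

Take x = 0, y = 2. Substituting into each constraint:
  (1) -2(0) + 2 = 2 ✓
  (2) y = 2, target 2 ✓ (second branch holds)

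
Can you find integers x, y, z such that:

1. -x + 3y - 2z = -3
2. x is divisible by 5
Yes

Take x = 0, y = 1, z = 3. Substituting into each constraint:
  (1) 0 + 3(1) - 2(3) = -3 ✓
  (2) 0 = 5 × 0, remainder 0 ✓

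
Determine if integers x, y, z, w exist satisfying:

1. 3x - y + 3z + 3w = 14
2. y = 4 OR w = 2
Yes

Take x = 0, y = 4, z = 0, w = 6. Substituting into each constraint:
  (1) 3(0) + (-4) + 3(0) + 3(6) = 14 ✓
  (2) y = 4, target 4 ✓ (first branch holds)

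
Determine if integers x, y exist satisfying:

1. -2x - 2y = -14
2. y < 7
Yes

Take x = 1, y = 6. Substituting into each constraint:
  (1) -2(1) - 2(6) = -14 ✓
  (2) 6 < 7 ✓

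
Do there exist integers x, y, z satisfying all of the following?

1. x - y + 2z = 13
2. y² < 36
Yes

Take x = 13, y = 0, z = 0. Substituting into each constraint:
  (1) 13 + 0 + 2(0) = 13 ✓
  (2) y² = (0)² = 0, and 0 < 36 ✓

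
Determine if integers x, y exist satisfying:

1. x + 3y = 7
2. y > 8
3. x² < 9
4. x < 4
No

A contradictory subset is {x + 3y = 7, y > 8, x² < 9}. No integer assignment can satisfy these jointly:

  - x + 3y = 7: is a linear equation tying the variables together
  - y > 8: bounds one variable relative to a constant
  - x² < 9: restricts x to |x| ≤ 2

Range argument: with x ∈ [-2, 2], y ∈ [9, ∞], the left side of the equation is at least 25, but the right side is 7 < 25. No integer solution exists.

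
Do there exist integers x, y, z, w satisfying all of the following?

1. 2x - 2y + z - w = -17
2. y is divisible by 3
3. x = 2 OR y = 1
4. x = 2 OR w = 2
Yes

Take x = 2, y = 0, z = -20, w = 1. Substituting into each constraint:
  (1) 2(2) - 2(0) + (-20) + (-1) = -17 ✓
  (2) 0 = 3 × 0, remainder 0 ✓
  (3) x = 2, target 2 ✓ (first branch holds)
  (4) x = 2, target 2 ✓ (first branch holds)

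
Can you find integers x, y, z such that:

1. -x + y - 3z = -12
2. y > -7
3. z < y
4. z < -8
Yes

Take x = 39, y = 0, z = -9. Substituting into each constraint:
  (1) (-39) + 0 - 3(-9) = -12 ✓
  (2) 0 > -7 ✓
  (3) -9 < 0 ✓
  (4) -9 < -8 ✓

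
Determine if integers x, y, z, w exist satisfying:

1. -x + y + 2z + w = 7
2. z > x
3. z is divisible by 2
Yes

Take x = -1, y = 0, z = 0, w = 6. Substituting into each constraint:
  (1) 1 + 0 + 2(0) + 6 = 7 ✓
  (2) 0 > -1 ✓
  (3) 0 = 2 × 0, remainder 0 ✓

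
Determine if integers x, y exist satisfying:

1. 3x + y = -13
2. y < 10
Yes

Take x = -5, y = 2. Substituting into each constraint:
  (1) 3(-5) + 2 = -13 ✓
  (2) 2 < 10 ✓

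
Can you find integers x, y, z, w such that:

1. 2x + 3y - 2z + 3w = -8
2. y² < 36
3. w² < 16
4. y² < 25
Yes

Take x = 0, y = -2, z = 1, w = 0. Substituting into each constraint:
  (1) 2(0) + 3(-2) - 2(1) + 3(0) = -8 ✓
  (2) y² = (-2)² = 4, and 4 < 36 ✓
  (3) w² = (0)² = 0, and 0 < 16 ✓
  (4) y² = (-2)² = 4, and 4 < 25 ✓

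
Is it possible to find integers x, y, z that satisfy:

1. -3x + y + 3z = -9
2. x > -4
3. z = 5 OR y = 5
Yes

Take x = 10, y = 6, z = 5. Substituting into each constraint:
  (1) -3(10) + 6 + 3(5) = -9 ✓
  (2) 10 > -4 ✓
  (3) z = 5, target 5 ✓ (first branch holds)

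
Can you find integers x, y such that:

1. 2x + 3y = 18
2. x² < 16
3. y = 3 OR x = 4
No

The full constraint system is jointly infeasible over the integers. Each constraint and what it forces:

  - 2x + 3y = 18: is a linear equation tying the variables together
  - x² < 16: restricts x to |x| ≤ 3
  - y = 3 OR x = 4: forces a choice: either y = 3 or x = 4

Split on the disjunction (y = 3 OR x = 4):
  • If y = 3: with y = 3, every remaining term of the linear equation is divisible by 2, so the left side is ≡ 0 (mod 2); but the right side 9 ≡ 1 (mod 2). No integers can satisfy it.
  • If x = 4: this contradicts x² < 16, which requires |x| ≤ 3.
Both branches are infeasible, so the system has no integer solution.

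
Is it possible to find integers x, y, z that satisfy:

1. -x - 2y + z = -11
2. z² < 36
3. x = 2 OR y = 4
Yes

Take x = 0, y = 4, z = -3. Substituting into each constraint:
  (1) 0 - 2(4) + (-3) = -11 ✓
  (2) z² = (-3)² = 9, and 9 < 36 ✓
  (3) y = 4, target 4 ✓ (second branch holds)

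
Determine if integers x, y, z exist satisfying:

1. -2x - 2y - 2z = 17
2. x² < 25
No

Even the single constraint (-2x - 2y - 2z = 17) is infeasible over the integers.

  - -2x - 2y - 2z = 17: every term on the left is divisible by 2, so the LHS ≡ 0 (mod 2), but the RHS 17 is not — no integer solution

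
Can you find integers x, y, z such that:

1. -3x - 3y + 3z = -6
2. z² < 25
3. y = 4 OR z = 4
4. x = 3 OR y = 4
Yes

Take x = 0, y = 4, z = 2. Substituting into each constraint:
  (1) -3(0) - 3(4) + 3(2) = -6 ✓
  (2) z² = (2)² = 4, and 4 < 25 ✓
  (3) y = 4, target 4 ✓ (first branch holds)
  (4) y = 4, target 4 ✓ (second branch holds)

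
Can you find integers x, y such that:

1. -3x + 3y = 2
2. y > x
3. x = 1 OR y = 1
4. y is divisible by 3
No

Even the single constraint (-3x + 3y = 2) is infeasible over the integers.

  - -3x + 3y = 2: every term on the left is divisible by 3, so the LHS ≡ 0 (mod 3), but the RHS 2 is not — no integer solution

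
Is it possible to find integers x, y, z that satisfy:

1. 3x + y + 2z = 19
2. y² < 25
Yes

Take x = 5, y = 0, z = 2. Substituting into each constraint:
  (1) 3(5) + 0 + 2(2) = 19 ✓
  (2) y² = (0)² = 0, and 0 < 25 ✓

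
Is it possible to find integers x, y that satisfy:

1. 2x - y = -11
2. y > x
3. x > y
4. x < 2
No

A contradictory subset is {y > x, x > y}. No integer assignment can satisfy these jointly:

  - y > x: bounds one variable relative to another variable
  - x > y: bounds one variable relative to another variable

Direct contradiction: y > x and x > y cannot both hold.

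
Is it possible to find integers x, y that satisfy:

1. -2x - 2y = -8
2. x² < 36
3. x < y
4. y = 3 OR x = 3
Yes

Take x = 1, y = 3. Substituting into each constraint:
  (1) -2(1) - 2(3) = -8 ✓
  (2) x² = (1)² = 1, and 1 < 36 ✓
  (3) 1 < 3 ✓
  (4) y = 3, target 3 ✓ (first branch holds)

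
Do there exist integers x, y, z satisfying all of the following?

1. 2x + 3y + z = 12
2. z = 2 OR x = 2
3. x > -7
Yes

Take x = 2, y = 3, z = -1. Substituting into each constraint:
  (1) 2(2) + 3(3) + (-1) = 12 ✓
  (2) x = 2, target 2 ✓ (second branch holds)
  (3) 2 > -7 ✓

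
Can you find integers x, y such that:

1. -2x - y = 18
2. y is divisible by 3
Yes

Take x = -9, y = 0. Substituting into each constraint:
  (1) -2(-9) + 0 = 18 ✓
  (2) 0 = 3 × 0, remainder 0 ✓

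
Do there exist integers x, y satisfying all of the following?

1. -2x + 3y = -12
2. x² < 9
Yes

Take x = 0, y = -4. Substituting into each constraint:
  (1) -2(0) + 3(-4) = -12 ✓
  (2) x² = (0)² = 0, and 0 < 9 ✓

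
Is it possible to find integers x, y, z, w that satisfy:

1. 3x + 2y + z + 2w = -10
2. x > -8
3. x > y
Yes

Take x = 1, y = 0, z = -13, w = 0. Substituting into each constraint:
  (1) 3(1) + 2(0) + (-13) + 2(0) = -10 ✓
  (2) 1 > -8 ✓
  (3) 1 > 0 ✓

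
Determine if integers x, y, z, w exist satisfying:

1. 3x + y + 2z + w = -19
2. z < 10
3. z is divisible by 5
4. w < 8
Yes

Take x = 0, y = 0, z = 0, w = -19. Substituting into each constraint:
  (1) 3(0) + 0 + 2(0) + (-19) = -19 ✓
  (2) 0 < 10 ✓
  (3) 0 = 5 × 0, remainder 0 ✓
  (4) -19 < 8 ✓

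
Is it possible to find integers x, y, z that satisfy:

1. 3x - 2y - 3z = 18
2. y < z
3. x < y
Yes

Take x = -13, y = -12, z = -11. Substituting into each constraint:
  (1) 3(-13) - 2(-12) - 3(-11) = 18 ✓
  (2) -12 < -11 ✓
  (3) -13 < -12 ✓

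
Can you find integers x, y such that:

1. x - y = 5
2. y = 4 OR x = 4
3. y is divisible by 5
No

The full constraint system is jointly infeasible over the integers. Each constraint and what it forces:

  - x - y = 5: is a linear equation tying the variables together
  - y = 4 OR x = 4: forces a choice: either y = 4 or x = 4
  - y is divisible by 5: restricts y to multiples of 5

Split on the disjunction (y = 4 OR x = 4):
  • If y = 4: this contradicts the divisibility constraint — 4 is not a multiple of 5.
  • If x = 4: with x = 4, writing y = 5y', every remaining term of the linear equation is divisible by 5, so the left side is ≡ 0 (mod 5); but the right side 1 ≡ 1 (mod 5). No integers can satisfy it.
Both branches are infeasible, so the system has no integer solution.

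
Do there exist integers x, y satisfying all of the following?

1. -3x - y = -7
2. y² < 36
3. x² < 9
Yes

Take x = 2, y = 1. Substituting into each constraint:
  (1) -3(2) + (-1) = -7 ✓
  (2) y² = (1)² = 1, and 1 < 36 ✓
  (3) x² = (2)² = 4, and 4 < 9 ✓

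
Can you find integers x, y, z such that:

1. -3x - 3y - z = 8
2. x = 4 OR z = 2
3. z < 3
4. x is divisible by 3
No

The full constraint system is jointly infeasible over the integers. Each constraint and what it forces:

  - -3x - 3y - z = 8: is a linear equation tying the variables together
  - x = 4 OR z = 2: forces a choice: either x = 4 or z = 2
  - z < 3: bounds one variable relative to a constant
  - x is divisible by 3: restricts x to multiples of 3

Split on the disjunction (x = 4 OR z = 2):
  • If x = 4: this contradicts the divisibility constraint — 4 is not a multiple of 3.
  • If z = 2: with z = 2, writing x = 3x', every remaining term of the linear equation is divisible by 3, so the left side is ≡ 0 (mod 3); but the right side 10 ≡ 1 (mod 3). No integers can satisfy it.
Both branches are infeasible, so the system has no integer solution.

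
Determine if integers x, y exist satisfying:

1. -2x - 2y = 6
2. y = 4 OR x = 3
Yes

Take x = -7, y = 4. Substituting into each constraint:
  (1) -2(-7) - 2(4) = 6 ✓
  (2) y = 4, target 4 ✓ (first branch holds)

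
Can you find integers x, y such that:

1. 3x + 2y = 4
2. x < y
Yes

Take x = 0, y = 2. Substituting into each constraint:
  (1) 3(0) + 2(2) = 4 ✓
  (2) 0 < 2 ✓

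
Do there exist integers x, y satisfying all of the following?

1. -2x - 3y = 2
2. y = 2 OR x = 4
Yes

Take x = -4, y = 2. Substituting into each constraint:
  (1) -2(-4) - 3(2) = 2 ✓
  (2) y = 2, target 2 ✓ (first branch holds)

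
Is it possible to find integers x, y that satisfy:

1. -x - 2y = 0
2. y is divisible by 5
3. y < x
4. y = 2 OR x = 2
No

The full constraint system is jointly infeasible over the integers. Each constraint and what it forces:

  - -x - 2y = 0: is a linear equation tying the variables together
  - y is divisible by 5: restricts y to multiples of 5
  - y < x: bounds one variable relative to another variable
  - y = 2 OR x = 2: forces a choice: either y = 2 or x = 2

Split on the disjunction (y = 2 OR x = 2):
  • If y = 2: this contradicts the divisibility constraint — 2 is not a multiple of 5.
  • If x = 2: with x = 2, writing y = 5y', every remaining term of the linear equation is divisible by 10, so the left side is ≡ 0 (mod 10); but the right side 2 ≡ 2 (mod 10). No integers can satisfy it.
Both branches are infeasible, so the system has no integer solution.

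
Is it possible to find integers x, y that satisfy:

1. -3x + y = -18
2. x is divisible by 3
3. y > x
Yes

Take x = 12, y = 18. Substituting into each constraint:
  (1) -3(12) + 18 = -18 ✓
  (2) 12 = 3 × 4, remainder 0 ✓
  (3) 18 > 12 ✓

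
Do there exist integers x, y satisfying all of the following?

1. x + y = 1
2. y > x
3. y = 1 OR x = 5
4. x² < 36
Yes

Take x = 0, y = 1. Substituting into each constraint:
  (1) 0 + 1 = 1 ✓
  (2) 1 > 0 ✓
  (3) y = 1, target 1 ✓ (first branch holds)
  (4) x² = (0)² = 0, and 0 < 36 ✓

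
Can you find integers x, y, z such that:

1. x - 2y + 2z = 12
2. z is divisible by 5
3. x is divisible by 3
Yes

Take x = 0, y = -6, z = 0. Substituting into each constraint:
  (1) 0 - 2(-6) + 2(0) = 12 ✓
  (2) 0 = 5 × 0, remainder 0 ✓
  (3) 0 = 3 × 0, remainder 0 ✓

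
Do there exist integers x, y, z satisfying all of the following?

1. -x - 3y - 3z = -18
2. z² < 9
Yes

Take x = 0, y = 6, z = 0. Substituting into each constraint:
  (1) 0 - 3(6) - 3(0) = -18 ✓
  (2) z² = (0)² = 0, and 0 < 9 ✓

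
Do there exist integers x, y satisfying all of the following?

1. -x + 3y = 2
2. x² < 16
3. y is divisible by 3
Yes

Take x = -2, y = 0. Substituting into each constraint:
  (1) 2 + 3(0) = 2 ✓
  (2) x² = (-2)² = 4, and 4 < 16 ✓
  (3) 0 = 3 × 0, remainder 0 ✓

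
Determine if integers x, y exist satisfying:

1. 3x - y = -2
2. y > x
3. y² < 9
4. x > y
No

A contradictory subset is {y > x, x > y}. No integer assignment can satisfy these jointly:

  - y > x: bounds one variable relative to another variable
  - x > y: bounds one variable relative to another variable

Direct contradiction: y > x and x > y cannot both hold.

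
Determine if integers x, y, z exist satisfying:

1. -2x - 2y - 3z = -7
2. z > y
Yes

Take x = 2, y = 0, z = 1. Substituting into each constraint:
  (1) -2(2) - 2(0) - 3(1) = -7 ✓
  (2) 1 > 0 ✓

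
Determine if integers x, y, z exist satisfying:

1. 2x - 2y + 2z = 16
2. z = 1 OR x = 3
Yes

Take x = 3, y = -5, z = 0. Substituting into each constraint:
  (1) 2(3) - 2(-5) + 2(0) = 16 ✓
  (2) x = 3, target 3 ✓ (second branch holds)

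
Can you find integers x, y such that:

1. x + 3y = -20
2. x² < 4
Yes

Take x = 1, y = -7. Substituting into each constraint:
  (1) 1 + 3(-7) = -20 ✓
  (2) x² = (1)² = 1, and 1 < 4 ✓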